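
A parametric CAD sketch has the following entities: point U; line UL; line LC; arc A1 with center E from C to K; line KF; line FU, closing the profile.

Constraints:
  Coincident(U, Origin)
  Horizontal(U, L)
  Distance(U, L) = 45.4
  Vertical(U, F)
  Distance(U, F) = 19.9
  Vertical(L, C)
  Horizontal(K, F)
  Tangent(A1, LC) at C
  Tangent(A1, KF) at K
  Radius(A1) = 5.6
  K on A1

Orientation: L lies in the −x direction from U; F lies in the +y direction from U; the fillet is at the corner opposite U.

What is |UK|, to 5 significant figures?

44.498

U is at the origin; U and L share the same y with |UL| = 45.4 and L on the −x side, so L = (-45.400, 0.0000). U and F share the same x with |UF| = 19.9 and F on the +y side, so F = (0.0000, 19.900). The virtual corner opposite U is at (-45.400, 19.900). A1 meets LC tangentially, so EC is at right angles to LC and A1 meets KF tangentially, so EK is at right angles to KF, with radius 5.6, so the center E sits 5.6 in from both sides at E = (-39.800, 14.300). That places the tangent points at C = (-45.400, 14.300) on LC and K = (-39.800, 19.900) on KF. Then |UK| = |K − U| = 44.498.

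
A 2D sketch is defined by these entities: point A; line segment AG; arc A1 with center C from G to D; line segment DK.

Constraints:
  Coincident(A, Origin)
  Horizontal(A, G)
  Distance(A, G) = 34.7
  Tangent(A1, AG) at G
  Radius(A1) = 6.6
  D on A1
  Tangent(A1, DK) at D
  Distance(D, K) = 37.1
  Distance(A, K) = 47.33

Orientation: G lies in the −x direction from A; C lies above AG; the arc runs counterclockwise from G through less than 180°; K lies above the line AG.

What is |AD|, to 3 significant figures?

28.7

A is at the origin; A and G share the same y with |AG| = 34.7 and G on the −x side, so G = (-34.7, 0.00). Tangency of A1 to AG means the radius CG is perpendicular to AG, so C = G + (0, 6.6) = (-34.7, 6.60). Since CD ⟂ DK (tangency), |CK| = √(6.6² + 37.1²) = 37.7 regardless of where D sits on A1. So K lies on both circle(A, 47.33) and circle(C, 37.7); the above-AG intersection is K = (-21.8, 42.0). D is the foot of the tangent from K: D = (-28.2, 5.46).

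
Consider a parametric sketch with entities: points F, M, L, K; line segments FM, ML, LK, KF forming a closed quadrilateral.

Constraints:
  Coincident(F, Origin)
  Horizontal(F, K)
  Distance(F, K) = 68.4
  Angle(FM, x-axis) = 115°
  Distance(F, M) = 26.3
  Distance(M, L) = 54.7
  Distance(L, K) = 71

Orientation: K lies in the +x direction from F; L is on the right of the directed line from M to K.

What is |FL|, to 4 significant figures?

29.08

F is at the origin; F and K share the same y with |FK| = 68.4 and K in +x, so K = (68.4, 0). FM runs at 115.0° with |FM| = 26.3, so M = (-11.11, 23.84). L is determined by |ML| = 54.7 and |LK| = 71.0 together: it lies at the intersection of circle(M, 54.7) and circle(K, 71.0). With |MK| = 83.01, the foot of the radical line on MK is 29.16 from M and the perpendicular offset is √(54.7² − 29.16²) = 46.28. Taking the right-of-MK solution: L = (3.533, -28.87).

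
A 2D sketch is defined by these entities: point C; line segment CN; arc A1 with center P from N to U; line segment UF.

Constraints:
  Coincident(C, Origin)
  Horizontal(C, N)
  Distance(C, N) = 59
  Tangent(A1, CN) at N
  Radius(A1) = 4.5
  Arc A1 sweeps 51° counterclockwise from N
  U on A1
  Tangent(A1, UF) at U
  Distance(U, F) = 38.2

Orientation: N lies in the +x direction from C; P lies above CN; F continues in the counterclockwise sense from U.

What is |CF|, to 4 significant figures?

92.04

On A1, N sits at bearing -90° from P; a 51° counterclockwise sweep puts U at bearing -39°, so U = P + 4.5·(cos -39°, sin -39°) = (62.50, 1.668). Tangency of A1 to UF means the radius PU is perpendicular to UF, so UF runs along (−sin -39°, cos -39°); with |UF| = 38.2, F = (86.54, 31.36). Then |CF| = |F − C| = 92.04.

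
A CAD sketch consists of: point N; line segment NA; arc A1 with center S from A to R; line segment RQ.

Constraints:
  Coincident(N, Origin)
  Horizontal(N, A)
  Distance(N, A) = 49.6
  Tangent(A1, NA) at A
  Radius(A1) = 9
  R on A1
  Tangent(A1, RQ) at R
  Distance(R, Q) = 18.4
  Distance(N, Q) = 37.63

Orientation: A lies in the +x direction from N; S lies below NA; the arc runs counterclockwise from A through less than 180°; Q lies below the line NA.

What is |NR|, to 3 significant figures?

42.2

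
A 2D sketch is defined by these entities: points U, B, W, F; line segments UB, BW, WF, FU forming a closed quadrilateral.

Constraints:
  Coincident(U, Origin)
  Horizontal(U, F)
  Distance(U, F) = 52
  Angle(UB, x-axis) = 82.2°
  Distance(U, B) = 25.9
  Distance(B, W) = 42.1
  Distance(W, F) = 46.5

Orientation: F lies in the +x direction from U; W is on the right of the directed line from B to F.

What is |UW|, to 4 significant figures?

18.21

U is at the origin; U and F share the same y with |UF| = 52.0 and F in +x, so F = (52.0, 0). UB runs at 82.2° with |UB| = 25.9, so B = (3.515, 25.66). W is determined by |BW| = 42.1 and |WF| = 46.5 together: it lies at the intersection of circle(B, 42.1) and circle(F, 46.5). With |BF| = 54.86, the foot of the radical line on BF is 23.88 from B and the perpendicular offset is √(42.1² − 23.88²) = 34.68. Taking the right-of-BF solution: W = (8.397, -16.16).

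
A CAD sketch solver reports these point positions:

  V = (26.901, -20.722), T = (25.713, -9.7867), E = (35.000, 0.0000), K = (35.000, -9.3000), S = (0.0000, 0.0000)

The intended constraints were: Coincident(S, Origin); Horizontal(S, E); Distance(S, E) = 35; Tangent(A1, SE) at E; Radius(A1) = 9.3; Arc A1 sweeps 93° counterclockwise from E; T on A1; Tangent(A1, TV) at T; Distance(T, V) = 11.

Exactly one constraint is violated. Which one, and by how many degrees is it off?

Tangent(A1, TV) at T — off by 3.20°.

S = (0.00, 0.00) ✓; S.y = 0.00, E.y = 0.00 ✓; |SE| = 35.00 ✓; ∠(KE, ES) = 90.00° ✓; |KE| = 9.300 ✓; bearing(K→T) − bearing(K→E) = 93.00° ✓; |KT| = 9.300 ✓; ∠(KT, TV) = 86.80° ✗; |TV| = 11.00 ✓.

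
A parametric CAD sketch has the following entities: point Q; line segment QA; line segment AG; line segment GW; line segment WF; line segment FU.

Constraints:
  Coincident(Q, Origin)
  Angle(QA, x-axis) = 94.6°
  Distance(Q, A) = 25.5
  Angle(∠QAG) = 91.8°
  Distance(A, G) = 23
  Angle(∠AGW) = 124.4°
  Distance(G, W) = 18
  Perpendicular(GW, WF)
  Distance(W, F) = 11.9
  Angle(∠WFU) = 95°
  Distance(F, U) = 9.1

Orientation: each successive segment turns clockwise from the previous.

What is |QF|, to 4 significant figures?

24.47

∠AGW = 124.4° gives GW at -49.20° from the x-axis; with |GW| = 18.0, W = (32.57, 14.36). The perpendicularity gives WF at right angles to GW, so WF runs at -139.2°; with |WF| = 11.9, F = (23.56, 6.580). Then |QF| = |F − Q| = 24.47.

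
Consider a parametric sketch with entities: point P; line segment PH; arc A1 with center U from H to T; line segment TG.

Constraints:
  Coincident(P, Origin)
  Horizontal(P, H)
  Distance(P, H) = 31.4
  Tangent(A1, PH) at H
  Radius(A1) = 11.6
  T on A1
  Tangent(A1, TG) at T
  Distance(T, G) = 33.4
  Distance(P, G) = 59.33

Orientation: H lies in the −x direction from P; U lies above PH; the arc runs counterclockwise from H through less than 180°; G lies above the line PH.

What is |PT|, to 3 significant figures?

27.2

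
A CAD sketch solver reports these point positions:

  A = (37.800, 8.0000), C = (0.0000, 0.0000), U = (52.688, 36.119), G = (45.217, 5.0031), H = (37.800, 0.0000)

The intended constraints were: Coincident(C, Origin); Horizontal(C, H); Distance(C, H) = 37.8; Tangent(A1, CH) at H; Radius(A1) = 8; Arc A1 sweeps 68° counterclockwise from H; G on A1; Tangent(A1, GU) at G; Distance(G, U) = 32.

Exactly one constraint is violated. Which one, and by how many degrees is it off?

Tangent(A1, GU) at G — off by 8.50°.

C = (0.00, 0.00) ✓; C.y = 0.00, H.y = 0.00 ✓; |CH| = 37.80 ✓; ∠(AH, HC) = 90.00° ✓; |AH| = 8.000 ✓; bearing(A→G) − bearing(A→H) = 68.00° ✓; |AG| = 8.000 ✓; ∠(AG, GU) = 81.50° ✗; |GU| = 32.00 ✓.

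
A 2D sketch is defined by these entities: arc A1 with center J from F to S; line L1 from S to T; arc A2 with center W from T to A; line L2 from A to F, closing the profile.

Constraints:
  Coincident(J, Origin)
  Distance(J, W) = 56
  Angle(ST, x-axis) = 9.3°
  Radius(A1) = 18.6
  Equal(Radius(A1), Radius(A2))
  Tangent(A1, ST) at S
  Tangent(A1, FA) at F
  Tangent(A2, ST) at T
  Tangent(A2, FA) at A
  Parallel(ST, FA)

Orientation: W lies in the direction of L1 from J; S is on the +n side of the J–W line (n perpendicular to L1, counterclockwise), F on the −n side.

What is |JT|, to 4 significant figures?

59.01

Tangency of A1 to both parallel lines with radius 18.6 puts S and F at J ± 18.6·n: S = (-3.006, 18.36), F = (3.006, -18.36). Equal radii place T and A the same way about W: T = W + 18.6·n = (52.26, 27.41), A = W − 18.6·n = (58.27, -9.306). Then |JT| = |T − J| = 59.01.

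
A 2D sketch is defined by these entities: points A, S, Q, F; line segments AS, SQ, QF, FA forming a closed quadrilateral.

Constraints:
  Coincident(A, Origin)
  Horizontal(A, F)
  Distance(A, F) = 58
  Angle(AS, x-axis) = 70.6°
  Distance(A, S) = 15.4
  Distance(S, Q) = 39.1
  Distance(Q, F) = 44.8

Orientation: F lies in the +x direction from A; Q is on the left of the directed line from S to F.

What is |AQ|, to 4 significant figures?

52.78

A is at the origin; A and F share the same y with |AF| = 58.0 and F in +x, so F = (58.0, 0). AS runs at 70.6° with |AS| = 15.4, so S = (5.115, 14.53). Q is determined by |SQ| = 39.1 and |QF| = 44.8 together: it lies at the intersection of circle(S, 39.1) and circle(F, 44.8). With |SF| = 54.84, the foot of the radical line on SF is 23.06 from S and the perpendicular offset is √(39.1² − 23.06²) = 31.57. Taking the left-of-SF solution: Q = (35.72, 38.86).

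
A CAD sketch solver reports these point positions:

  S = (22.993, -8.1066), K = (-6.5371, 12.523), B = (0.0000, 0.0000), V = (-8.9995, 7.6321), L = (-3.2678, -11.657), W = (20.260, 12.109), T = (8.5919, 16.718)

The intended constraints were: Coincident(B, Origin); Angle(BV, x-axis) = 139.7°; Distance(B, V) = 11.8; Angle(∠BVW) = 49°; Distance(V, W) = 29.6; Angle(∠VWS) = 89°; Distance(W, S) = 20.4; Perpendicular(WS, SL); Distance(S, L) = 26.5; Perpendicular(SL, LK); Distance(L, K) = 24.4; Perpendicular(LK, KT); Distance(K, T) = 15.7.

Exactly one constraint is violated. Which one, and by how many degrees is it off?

Perpendicular(LK, KT) — off by 7.80°.

B = (0.00, 0.00) ✓; BV at 139.7° ✓; |BV| = 11.80 ✓; ∠BVW = 49.00° ✓; |VW| = 29.60 ✓; ∠VWS = 89.00° ✓; |WS| = 20.40 ✓; ∠(WS, SL) = 90.00° ✓; |SL| = 26.50 ✓; ∠(SL, LK) = 90.00° ✓; |LK| = 24.40 ✓; ∠(LK, KT) = 82.20° ✗; |KT| = 15.70 ✓.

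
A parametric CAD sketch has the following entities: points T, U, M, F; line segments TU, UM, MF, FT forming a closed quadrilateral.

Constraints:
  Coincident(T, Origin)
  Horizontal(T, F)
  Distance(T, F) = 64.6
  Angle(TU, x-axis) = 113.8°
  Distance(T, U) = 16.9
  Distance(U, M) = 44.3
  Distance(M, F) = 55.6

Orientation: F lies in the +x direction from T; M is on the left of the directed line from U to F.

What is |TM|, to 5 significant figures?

50.945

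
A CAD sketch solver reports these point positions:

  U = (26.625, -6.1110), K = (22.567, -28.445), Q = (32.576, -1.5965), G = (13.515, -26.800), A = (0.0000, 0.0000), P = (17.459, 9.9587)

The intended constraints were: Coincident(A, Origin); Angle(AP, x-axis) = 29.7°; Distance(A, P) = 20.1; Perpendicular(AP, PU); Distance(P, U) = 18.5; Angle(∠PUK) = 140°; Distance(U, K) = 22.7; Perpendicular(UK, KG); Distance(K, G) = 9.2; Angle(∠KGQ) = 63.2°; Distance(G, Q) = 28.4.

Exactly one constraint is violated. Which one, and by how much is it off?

Distance(G, Q) = 28.4 — off by 3.20.

A = (0.00, 0.00) ✓; AP at 29.70° ✓; |AP| = 20.10 ✓; ∠(AP, PU) = 90.00° ✓; |PU| = 18.50 ✓; ∠PUK = 140.0° ✓; |UK| = 22.70 ✓; ∠(UK, KG) = 90.00° ✓; |KG| = 9.200 ✓; ∠KGQ = 63.20° ✓; |GQ| = 31.60 ✗.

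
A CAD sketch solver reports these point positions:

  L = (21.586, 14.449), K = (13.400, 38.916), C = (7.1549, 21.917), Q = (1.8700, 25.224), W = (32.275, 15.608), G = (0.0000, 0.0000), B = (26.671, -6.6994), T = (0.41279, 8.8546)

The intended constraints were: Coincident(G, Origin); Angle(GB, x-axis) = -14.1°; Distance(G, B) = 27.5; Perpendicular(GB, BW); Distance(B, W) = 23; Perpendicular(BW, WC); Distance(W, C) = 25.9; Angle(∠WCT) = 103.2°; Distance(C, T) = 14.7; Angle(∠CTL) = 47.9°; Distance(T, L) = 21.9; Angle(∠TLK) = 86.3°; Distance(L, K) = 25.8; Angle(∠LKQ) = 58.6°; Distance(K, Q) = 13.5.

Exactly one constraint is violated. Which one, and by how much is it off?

Distance(K, Q) = 13.5 — off by 4.40.

G = (0.00, 0.00) ✓; GB at -14.10° ✓; |GB| = 27.50 ✓; ∠(GB, BW) = 90.00° ✓; |BW| = 23.00 ✓; ∠(BW, WC) = 90.00° ✓; |WC| = 25.90 ✓; ∠WCT = 103.2° ✓; |CT| = 14.70 ✓; ∠CTL = 47.90° ✓; |TL| = 21.90 ✓; ∠TLK = 86.30° ✓; |LK| = 25.80 ✓; ∠LKQ = 58.60° ✓; |KQ| = 17.90 ✗.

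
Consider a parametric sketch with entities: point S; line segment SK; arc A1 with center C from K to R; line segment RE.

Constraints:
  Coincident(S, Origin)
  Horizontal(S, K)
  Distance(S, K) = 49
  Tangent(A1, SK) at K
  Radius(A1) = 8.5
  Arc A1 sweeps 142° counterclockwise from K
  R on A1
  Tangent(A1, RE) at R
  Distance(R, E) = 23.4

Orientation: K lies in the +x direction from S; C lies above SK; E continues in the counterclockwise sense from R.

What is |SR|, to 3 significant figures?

56.3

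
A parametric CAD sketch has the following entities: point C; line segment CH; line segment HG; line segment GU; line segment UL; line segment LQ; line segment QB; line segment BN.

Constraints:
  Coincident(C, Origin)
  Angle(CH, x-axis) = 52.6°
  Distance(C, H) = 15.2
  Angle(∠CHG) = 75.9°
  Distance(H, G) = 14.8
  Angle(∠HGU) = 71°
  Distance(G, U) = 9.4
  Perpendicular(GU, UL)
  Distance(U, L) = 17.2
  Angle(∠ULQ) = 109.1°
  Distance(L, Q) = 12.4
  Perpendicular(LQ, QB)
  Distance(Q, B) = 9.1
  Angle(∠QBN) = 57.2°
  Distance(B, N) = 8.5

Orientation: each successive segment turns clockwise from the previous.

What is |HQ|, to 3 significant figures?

10.2

C is at the origin; CH runs at 52.6° with length 15.2, so H = (9.23, 12.1). ∠CHG = 75.9° gives HG at -51.5° from the x-axis; with |HG| = 14.8, G = (18.4, 0.493). ∠HGU = 71.0° gives GU at -160° from the x-axis; with |GU| = 9.4, U = (9.58, -2.65). GU ⟂ UL, so UL runs at 110°; with |UL| = 17.2, L = (3.84, 13.6). ∠ULQ = 109.1° gives LQ at 38.6° from the x-axis; with |LQ| = 12.4, Q = (13.5, 21.3). Then |HQ| = |Q − H| = 10.2.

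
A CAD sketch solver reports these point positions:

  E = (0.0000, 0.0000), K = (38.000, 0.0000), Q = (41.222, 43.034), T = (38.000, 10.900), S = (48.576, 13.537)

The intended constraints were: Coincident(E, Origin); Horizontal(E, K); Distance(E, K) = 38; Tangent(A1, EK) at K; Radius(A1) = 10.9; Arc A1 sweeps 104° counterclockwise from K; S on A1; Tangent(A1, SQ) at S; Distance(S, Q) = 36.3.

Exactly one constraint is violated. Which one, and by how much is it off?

Distance(S, Q) = 36.3 — off by 5.90.

E = (0.00, 0.00) ✓; E.y = 0.00, K.y = 0.00 ✓; |EK| = 38.00 ✓; ∠(TK, KE) = 90.00° ✓; |TK| = 10.90 ✓; bearing(T→S) − bearing(T→K) = 104.0° ✓; |TS| = 10.90 ✓; ∠(TS, SQ) = 90.00° ✓; |SQ| = 30.40 ✗.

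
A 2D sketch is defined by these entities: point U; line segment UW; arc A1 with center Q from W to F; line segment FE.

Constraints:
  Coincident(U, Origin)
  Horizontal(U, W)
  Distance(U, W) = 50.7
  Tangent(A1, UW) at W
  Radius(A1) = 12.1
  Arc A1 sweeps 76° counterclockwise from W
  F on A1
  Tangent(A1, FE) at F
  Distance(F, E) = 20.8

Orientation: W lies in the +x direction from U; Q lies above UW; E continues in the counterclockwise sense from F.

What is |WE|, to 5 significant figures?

33.809

On A1, W sits at bearing -90° from Q; a 76° counterclockwise sweep puts F at bearing -14°, so F = Q + 12.1·(cos -14°, sin -14°) = (62.441, 9.1727). Since A1 is tangent to FE there, QF ⟂ FE, so FE runs along (−sin -14°, cos -14°); with |FE| = 20.8, E = (67.473, 29.355). Then |WE| = |E − W| = 33.809.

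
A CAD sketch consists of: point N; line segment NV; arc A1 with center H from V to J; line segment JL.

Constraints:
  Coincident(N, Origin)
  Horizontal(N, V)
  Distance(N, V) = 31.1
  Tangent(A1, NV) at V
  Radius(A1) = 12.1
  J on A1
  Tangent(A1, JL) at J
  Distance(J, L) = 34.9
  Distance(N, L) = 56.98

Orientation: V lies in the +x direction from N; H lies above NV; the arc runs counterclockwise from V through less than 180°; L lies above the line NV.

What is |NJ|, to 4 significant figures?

45.47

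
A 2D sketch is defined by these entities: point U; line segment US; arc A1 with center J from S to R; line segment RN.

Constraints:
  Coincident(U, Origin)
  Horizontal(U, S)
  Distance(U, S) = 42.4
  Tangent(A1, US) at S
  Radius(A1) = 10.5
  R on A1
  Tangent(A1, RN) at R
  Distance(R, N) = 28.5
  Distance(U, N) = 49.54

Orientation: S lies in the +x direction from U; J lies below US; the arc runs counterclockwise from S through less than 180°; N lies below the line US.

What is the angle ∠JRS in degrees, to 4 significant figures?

45.92°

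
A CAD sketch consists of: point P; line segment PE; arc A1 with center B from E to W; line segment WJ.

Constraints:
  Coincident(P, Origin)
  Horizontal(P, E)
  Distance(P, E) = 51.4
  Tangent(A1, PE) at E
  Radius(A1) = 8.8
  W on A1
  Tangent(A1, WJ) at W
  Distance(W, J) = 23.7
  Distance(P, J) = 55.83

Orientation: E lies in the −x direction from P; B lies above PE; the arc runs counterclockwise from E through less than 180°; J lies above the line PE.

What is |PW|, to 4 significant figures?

43.71

P is at the origin; P and E share the same y with |PE| = 51.4 and E on the −x side, so E = (-51.40, 0.000). The tangent condition forces BE to be normal to PE, so B = E + (0, 8.8) = (-51.40, 8.800). Since BW ⟂ WJ (tangency), |BJ| = √(8.8² + 23.7²) = 25.28 regardless of where W sits on A1. So J lies on both circle(P, 55.83) and circle(B, 25.28); the above-PE intersection is J = (-44.87, 33.22). W is the foot of the tangent from J: W = (-42.64, 9.628).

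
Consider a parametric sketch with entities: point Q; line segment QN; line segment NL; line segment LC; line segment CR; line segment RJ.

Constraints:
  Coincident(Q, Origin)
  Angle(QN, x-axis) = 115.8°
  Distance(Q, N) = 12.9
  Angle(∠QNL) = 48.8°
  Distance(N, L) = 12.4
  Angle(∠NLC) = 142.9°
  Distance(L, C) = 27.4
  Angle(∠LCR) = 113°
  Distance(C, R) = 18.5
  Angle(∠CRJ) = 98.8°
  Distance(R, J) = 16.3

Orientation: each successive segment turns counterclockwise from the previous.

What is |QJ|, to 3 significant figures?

23.8

Q is at the origin; QN runs at 115.8° with length 12.9, so N = (-5.61, 11.6). ∠QNL = 48.8° gives NL at -113° from the x-axis; with |NL| = 12.4, L = (-10.5, 0.200). ∠NLC = 142.9° gives LC at -75.9° from the x-axis; with |LC| = 27.4, C = (-3.78, -26.4). ∠LCR = 113.0° gives CR at -8.90° from the x-axis; with |CR| = 18.5, R = (14.5, -29.2). ∠CRJ = 98.8° gives RJ at 72.3° from the x-axis; with |RJ| = 16.3, J = (19.4, -13.7). Then |QJ| = |J − Q| = 23.8.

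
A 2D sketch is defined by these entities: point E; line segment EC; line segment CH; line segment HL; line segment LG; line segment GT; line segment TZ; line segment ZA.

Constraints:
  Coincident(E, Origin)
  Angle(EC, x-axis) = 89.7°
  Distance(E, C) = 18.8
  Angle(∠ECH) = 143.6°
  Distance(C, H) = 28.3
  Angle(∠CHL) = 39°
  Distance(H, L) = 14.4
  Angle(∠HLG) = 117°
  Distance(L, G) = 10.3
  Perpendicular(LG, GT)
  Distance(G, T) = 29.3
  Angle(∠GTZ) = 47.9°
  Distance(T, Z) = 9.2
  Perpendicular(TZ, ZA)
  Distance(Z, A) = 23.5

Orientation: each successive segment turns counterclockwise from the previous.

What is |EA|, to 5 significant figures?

22.744

∠GTZ = 47.9° gives TZ at -167.80° from the x-axis; with |TZ| = 9.2, Z = (-2.7619, 45.606). The perpendicularity gives ZA at right angles to TZ, so ZA runs at -77.800°; with |ZA| = 23.5, A = (2.2043, 22.636). Then |EA| = |A − E| = 22.744.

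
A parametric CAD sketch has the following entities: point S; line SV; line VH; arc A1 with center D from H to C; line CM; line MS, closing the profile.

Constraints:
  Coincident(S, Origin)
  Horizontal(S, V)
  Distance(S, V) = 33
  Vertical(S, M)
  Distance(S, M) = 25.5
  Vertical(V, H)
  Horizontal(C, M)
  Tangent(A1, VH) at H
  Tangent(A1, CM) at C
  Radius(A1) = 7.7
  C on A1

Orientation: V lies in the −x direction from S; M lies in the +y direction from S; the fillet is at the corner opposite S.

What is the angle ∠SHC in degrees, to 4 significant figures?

73.34°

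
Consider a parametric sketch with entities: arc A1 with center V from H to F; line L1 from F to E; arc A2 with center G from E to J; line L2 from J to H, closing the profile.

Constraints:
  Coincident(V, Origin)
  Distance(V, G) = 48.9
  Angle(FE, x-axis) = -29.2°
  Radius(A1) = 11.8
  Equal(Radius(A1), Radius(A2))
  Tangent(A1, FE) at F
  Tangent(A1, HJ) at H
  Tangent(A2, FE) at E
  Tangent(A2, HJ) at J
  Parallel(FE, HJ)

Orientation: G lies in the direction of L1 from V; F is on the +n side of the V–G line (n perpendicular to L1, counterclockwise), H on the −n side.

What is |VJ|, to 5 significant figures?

50.304

The slot axis is L1's direction at -29.2°, so u = (cos -29.2°, sin -29.2°) = (0.87292, -0.48786) and n = (−sin -29.2°, cos -29.2°) = (0.48786, 0.87292). V is at the origin and G lies 48.9 along u from V, so G = 48.9·u = (42.686, -23.856). Tangency of A1 to both parallel lines with radius 11.8 puts F and H at V ± 11.8·n: F = (5.7567, 10.300), H = (-5.7567, -10.300). Equal radii place E and J the same way about G: E = G + 11.8·n = (48.443, -13.556), J = G − 11.8·n = (36.929, -34.157). Then |VJ| = |J − V| = 50.304.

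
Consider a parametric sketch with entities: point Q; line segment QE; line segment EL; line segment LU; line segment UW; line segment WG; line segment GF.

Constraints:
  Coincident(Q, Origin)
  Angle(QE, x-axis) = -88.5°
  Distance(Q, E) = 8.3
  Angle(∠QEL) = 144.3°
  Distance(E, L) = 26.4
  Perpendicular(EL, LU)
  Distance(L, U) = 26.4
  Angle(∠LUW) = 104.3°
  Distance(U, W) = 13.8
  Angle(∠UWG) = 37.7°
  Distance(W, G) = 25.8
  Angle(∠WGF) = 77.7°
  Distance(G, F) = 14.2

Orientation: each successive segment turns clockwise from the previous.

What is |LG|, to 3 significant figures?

9.81

Q is at the origin; QE runs at -88.5° with length 8.3, so E = (0.217, -8.30). ∠QEL = 144.3° gives EL at -124° from the x-axis; with |EL| = 26.4, L = (-14.6, -30.1). The perpendicularity gives LU at right angles to EL, so LU runs at 146°; with |LU| = 26.4, U = (-36.5, -15.3). ∠LUW = 104.3° gives UW at 70.1° from the x-axis; with |UW| = 13.8, W = (-31.8, -2.32). ∠UWG = 37.7° gives WG at -72.2° from the x-axis; with |WG| = 25.8, G = (-23.9, -26.9). Then |LG| = |G − L| = 9.81.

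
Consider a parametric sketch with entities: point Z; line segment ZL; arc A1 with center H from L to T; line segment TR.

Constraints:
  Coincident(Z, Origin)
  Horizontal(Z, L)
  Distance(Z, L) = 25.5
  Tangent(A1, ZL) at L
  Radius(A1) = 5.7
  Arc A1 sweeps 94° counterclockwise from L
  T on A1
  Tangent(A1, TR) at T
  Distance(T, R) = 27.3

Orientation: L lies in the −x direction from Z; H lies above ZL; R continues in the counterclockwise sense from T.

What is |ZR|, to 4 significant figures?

39.78

Z is at the origin; Z and L share the same y with |ZL| = 25.5 and L on the −x side, so L = (-25.50, 0.000). The tangent condition forces HL to be normal to ZL, so H = L + (0, 5.7) = (-25.50, 5.700). On A1, L sits at bearing -90° from H; a 94° counterclockwise sweep puts T at bearing 4°, so T = H + 5.7·(cos 4°, sin 4°) = (-19.81, 6.098). A1 meets TR tangentially, so HT is at right angles to TR, so TR runs along (−sin 4°, cos 4°); with |TR| = 27.3, R = (-21.72, 33.33). Then |ZR| = |R − Z| = 39.78.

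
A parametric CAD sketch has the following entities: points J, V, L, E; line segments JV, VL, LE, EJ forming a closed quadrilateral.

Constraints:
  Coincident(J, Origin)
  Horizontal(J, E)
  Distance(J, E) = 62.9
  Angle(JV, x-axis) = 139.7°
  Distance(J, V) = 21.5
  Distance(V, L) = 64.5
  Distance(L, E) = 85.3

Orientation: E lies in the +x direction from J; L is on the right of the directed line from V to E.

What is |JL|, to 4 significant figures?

50.21

Checks: |VL| = 64.50 ✓; |LE| = 85.30 ✓.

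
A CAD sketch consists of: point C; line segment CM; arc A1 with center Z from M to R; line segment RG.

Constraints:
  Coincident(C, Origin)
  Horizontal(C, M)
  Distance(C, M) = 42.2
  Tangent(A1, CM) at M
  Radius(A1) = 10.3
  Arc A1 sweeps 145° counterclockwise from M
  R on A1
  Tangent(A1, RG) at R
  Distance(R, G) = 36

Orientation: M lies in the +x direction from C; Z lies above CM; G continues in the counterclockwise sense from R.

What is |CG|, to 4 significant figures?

43.56

C is at the origin; CM is horizontal with |CM| = 42.2 and M on the +x side, so M = (42.20, 0.000). The tangent condition forces ZM to be normal to CM, so Z = M + (0, 10.3) = (42.20, 10.30). On A1, M sits at bearing -90° from Z; a 145° counterclockwise sweep puts R at bearing 55°, so R = Z + 10.3·(cos 55°, sin 55°) = (48.11, 18.74). Tangency of A1 to RG means the radius ZR is perpendicular to RG, so RG runs along (−sin 55°, cos 55°); with |RG| = 36.0, G = (18.62, 39.39). Then |CG| = |G − C| = 43.56.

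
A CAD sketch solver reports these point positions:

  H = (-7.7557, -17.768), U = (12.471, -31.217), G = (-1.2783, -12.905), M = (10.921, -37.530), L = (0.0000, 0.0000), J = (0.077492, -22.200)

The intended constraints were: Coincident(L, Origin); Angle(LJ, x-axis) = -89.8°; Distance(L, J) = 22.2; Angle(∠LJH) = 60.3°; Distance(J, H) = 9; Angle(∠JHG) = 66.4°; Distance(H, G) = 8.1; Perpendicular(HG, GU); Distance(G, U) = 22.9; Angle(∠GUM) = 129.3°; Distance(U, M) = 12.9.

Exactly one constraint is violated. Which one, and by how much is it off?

Distance(U, M) = 12.9 — off by 6.40.

L = (0.00, 0.00) ✓; LJ at -89.80° ✓; |LJ| = 22.20 ✓; ∠LJH = 60.30° ✓; |JH| = 9.000 ✓; ∠JHG = 66.40° ✓; |HG| = 8.100 ✓; ∠(HG, GU) = 90.00° ✓; |GU| = 22.90 ✓; ∠GUM = 129.3° ✓; |UM| = 6.500 ✗.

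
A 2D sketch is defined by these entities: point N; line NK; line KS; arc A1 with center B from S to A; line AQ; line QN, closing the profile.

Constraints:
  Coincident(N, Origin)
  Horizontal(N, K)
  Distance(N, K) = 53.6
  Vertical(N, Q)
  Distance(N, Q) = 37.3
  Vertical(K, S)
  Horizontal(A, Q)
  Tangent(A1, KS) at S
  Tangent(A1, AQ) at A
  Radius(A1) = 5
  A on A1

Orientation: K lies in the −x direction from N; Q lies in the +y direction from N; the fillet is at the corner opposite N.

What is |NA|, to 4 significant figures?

61.26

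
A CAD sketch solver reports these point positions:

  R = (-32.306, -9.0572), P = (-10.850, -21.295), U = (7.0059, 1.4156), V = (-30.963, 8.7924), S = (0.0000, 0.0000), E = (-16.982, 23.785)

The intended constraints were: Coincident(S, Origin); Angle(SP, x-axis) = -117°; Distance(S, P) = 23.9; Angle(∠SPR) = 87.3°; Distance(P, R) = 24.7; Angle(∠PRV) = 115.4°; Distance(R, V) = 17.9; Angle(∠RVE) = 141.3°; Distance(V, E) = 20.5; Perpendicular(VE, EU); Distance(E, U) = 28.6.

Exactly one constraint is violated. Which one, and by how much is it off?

Distance(E, U) = 28.6 — off by 4.20.

S = (0.00, 0.00) ✓; SP at -117.0° ✓; |SP| = 23.90 ✓; ∠SPR = 87.30° ✓; |PR| = 24.70 ✓; ∠PRV = 115.4° ✓; |RV| = 17.90 ✓; ∠RVE = 141.3° ✓; |VE| = 20.50 ✓; ∠(VE, EU) = 90.00° ✓; |EU| = 32.80 ✗.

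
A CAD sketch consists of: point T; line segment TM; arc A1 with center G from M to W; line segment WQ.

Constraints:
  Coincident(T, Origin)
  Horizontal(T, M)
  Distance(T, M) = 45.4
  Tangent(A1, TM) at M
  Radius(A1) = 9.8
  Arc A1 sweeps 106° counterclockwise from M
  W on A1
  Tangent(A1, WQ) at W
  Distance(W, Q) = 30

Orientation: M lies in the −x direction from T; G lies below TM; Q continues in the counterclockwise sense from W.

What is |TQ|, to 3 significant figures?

62.3

T is at the origin; TM is horizontal with |TM| = 45.4 and M on the −x side, so M = (-45.4, 0.00). A1 meets TM tangentially, so GM is at right angles to TM, so G = M + (0, -9.8) = (-45.4, -9.80). On A1, M sits at bearing 90° from G; a 106° counterclockwise sweep puts W at bearing 196°, so W = G + 9.8·(cos 196°, sin 196°) = (-54.8, -12.5). The tangent condition forces GW to be normal to WQ, so WQ runs along (−sin 196°, cos 196°); with |WQ| = 30.0, Q = (-46.6, -41.3). Then |TQ| = |Q − T| = 62.3.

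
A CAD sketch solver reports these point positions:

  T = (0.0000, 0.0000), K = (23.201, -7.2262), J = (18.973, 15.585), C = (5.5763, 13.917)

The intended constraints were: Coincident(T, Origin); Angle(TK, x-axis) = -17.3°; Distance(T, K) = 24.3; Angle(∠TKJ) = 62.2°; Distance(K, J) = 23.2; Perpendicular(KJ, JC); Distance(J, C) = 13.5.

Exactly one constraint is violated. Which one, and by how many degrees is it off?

Perpendicular(KJ, JC) — off by 3.40°.

T = (0.00, 0.00) ✓; TK at -17.30° ✓; |TK| = 24.30 ✓; ∠TKJ = 62.20° ✓; |KJ| = 23.20 ✓; ∠(KJ, JC) = 86.60° ✗; |JC| = 13.50 ✓.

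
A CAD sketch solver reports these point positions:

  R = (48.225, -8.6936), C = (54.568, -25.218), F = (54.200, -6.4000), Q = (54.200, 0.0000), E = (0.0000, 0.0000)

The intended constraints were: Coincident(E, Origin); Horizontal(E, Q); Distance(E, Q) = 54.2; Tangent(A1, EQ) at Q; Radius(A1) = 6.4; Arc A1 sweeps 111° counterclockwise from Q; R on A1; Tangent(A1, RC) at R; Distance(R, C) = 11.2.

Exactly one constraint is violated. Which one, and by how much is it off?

Distance(R, C) = 11.2 — off by 6.50.

E = (0.00, 0.00) ✓; E.y = 0.00, Q.y = 0.00 ✓; |EQ| = 54.20 ✓; ∠(FQ, QE) = 90.00° ✓; |FQ| = 6.400 ✓; bearing(F→R) − bearing(F→Q) = 111.0° ✓; |FR| = 6.400 ✓; ∠(FR, RC) = 90.00° ✓; |RC| = 17.70 ✗.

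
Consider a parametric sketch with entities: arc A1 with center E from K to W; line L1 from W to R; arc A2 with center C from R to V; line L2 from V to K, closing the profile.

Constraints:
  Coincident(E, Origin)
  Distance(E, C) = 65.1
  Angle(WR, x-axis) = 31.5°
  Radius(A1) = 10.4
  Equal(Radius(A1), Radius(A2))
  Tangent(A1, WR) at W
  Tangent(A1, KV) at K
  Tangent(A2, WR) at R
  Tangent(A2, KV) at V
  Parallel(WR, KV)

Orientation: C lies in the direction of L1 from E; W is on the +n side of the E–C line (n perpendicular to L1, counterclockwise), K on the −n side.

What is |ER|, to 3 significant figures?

65.9

The slot axis is L1's direction at 31.5°, so u = (cos 31.5°, sin 31.5°) = (0.853, 0.522) and n = (−sin 31.5°, cos 31.5°) = (-0.522, 0.853). E is at the origin and C lies 65.1 along u from E, so C = 65.1·u = (55.5, 34.0). Tangency of A1 to both parallel lines with radius 10.4 puts W and K at E ± 10.4·n: W = (-5.43, 8.87), K = (5.43, -8.87). Equal radii place R and V the same way about C: R = C + 10.4·n = (50.1, 42.9), V = C − 10.4·n = (60.9, 25.1). Then |ER| = |R − E| = 65.9.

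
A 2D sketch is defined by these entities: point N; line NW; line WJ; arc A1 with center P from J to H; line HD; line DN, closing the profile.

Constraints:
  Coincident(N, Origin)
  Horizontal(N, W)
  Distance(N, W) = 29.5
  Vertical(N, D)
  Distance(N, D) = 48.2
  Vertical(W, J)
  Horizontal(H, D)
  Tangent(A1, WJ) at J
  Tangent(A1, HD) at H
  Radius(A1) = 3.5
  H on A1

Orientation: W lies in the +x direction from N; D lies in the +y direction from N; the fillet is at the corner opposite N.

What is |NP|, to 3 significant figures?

51.7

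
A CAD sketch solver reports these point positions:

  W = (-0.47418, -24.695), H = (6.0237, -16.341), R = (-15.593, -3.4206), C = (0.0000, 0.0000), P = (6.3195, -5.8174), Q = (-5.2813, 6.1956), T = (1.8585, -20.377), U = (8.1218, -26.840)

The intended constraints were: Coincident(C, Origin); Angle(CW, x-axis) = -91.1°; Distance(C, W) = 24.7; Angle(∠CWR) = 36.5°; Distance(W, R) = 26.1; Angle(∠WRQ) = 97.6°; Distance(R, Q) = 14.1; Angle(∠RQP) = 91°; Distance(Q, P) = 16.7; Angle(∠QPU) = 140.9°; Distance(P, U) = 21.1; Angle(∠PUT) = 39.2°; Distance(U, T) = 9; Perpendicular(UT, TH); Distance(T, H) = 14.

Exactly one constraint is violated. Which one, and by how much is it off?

Distance(T, H) = 14 — off by 8.20.

C = (0.00, 0.00) ✓; CW at -91.10° ✓; |CW| = 24.70 ✓; ∠CWR = 36.50° ✓; |WR| = 26.10 ✓; ∠WRQ = 97.60° ✓; |RQ| = 14.10 ✓; ∠RQP = 91.00° ✓; |QP| = 16.70 ✓; ∠QPU = 140.9° ✓; |PU| = 21.10 ✓; ∠PUT = 39.20° ✓; |UT| = 9.000 ✓; ∠(UT, TH) = 90.00° ✓; |TH| = 5.800 ✗.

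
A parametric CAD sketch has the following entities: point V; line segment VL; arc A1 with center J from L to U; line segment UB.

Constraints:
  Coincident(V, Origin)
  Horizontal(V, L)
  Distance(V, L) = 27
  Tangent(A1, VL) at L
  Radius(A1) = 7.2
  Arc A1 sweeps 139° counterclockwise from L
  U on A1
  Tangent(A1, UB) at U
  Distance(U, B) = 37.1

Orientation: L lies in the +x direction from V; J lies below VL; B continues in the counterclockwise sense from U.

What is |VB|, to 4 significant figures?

62.41

On A1, L sits at bearing 90° from J; a 139° counterclockwise sweep puts U at bearing 229°, so U = J + 7.2·(cos 229°, sin 229°) = (22.28, -12.63). Tangency of A1 to UB means the radius JU is perpendicular to UB, so UB runs along (−sin 229°, cos 229°); with |UB| = 37.1, B = (50.28, -36.97). Then |VB| = |B − V| = 62.41.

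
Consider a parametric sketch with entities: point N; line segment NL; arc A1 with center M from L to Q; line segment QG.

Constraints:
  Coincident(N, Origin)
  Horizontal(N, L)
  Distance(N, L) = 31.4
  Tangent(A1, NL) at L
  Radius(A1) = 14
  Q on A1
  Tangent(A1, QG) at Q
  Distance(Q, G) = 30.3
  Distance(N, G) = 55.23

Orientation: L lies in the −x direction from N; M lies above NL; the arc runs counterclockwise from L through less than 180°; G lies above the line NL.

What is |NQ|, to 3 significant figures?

26.2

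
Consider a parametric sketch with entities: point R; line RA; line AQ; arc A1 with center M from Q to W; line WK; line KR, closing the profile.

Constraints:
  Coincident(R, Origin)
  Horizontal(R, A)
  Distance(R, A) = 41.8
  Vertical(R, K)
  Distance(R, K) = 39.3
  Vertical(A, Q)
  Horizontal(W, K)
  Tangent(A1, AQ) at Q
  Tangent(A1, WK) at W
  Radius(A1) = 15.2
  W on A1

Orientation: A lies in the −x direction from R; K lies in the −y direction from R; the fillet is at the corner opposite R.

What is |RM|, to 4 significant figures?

35.89

R and K share the same x with |RK| = 39.3 and K on the −y side, so K = (0.000, -39.30). The virtual corner opposite R is at (-41.80, -39.30). Since A1 is tangent to AQ there, MQ ⟂ AQ and tangency of A1 to WK means the radius MW is perpendicular to WK, with radius 15.2, so the center M sits 15.2 in from both sides at M = (-26.60, -24.10). Then |RM| = |M − R| = 35.89.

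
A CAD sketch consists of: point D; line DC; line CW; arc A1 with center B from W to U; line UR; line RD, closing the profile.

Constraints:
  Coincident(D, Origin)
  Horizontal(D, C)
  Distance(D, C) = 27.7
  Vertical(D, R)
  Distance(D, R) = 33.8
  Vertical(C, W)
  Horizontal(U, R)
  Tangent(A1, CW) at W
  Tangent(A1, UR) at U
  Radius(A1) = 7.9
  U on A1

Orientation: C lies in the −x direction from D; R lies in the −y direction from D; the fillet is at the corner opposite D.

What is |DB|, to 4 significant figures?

32.60

D is at the origin; D and C share the same y with |DC| = 27.7 and C on the −x side, so C = (-27.70, 0.000). DR is vertical with |DR| = 33.8 and R on the −y side, so R = (0.000, -33.80). The virtual corner opposite D is at (-27.70, -33.80). A1 meets CW tangentially, so BW is at right angles to CW and the tangent condition forces BU to be normal to UR, with radius 7.9, so the center B sits 7.9 in from both sides at B = (-19.80, -25.90). Then |DB| = |B − D| = 32.60.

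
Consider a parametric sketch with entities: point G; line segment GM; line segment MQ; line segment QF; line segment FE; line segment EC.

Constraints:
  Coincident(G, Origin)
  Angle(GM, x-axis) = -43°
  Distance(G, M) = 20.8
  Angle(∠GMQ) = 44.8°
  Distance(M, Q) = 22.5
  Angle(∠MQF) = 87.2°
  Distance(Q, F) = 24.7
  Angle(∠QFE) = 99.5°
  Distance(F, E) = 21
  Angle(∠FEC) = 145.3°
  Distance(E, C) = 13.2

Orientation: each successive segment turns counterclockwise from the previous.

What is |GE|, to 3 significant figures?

19.0

G is at the origin; GM runs at -43.0° with length 20.8, so M = (15.2, -14.2). ∠GMQ = 44.8° gives MQ at 92.2° from the x-axis; with |MQ| = 22.5, Q = (14.3, 8.30). ∠MQF = 87.2° gives QF at -175° from the x-axis; with |QF| = 24.7, F = (-10.3, 6.15). ∠QFE = 99.5° gives FE at -94.5° from the x-axis; with |FE| = 21.0, E = (-11.9, -14.8). Then |GE| = |E − G| = 19.0.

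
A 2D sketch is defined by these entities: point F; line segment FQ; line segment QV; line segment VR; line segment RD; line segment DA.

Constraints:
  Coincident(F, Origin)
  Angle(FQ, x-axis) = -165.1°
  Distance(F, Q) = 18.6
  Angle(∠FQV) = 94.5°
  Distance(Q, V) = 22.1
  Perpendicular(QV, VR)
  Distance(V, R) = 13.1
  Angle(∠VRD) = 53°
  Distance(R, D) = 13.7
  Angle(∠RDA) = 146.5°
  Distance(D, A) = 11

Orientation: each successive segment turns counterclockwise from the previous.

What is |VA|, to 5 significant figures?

15.619

∠VRD = 53.0° gives RD at 137.40° from the x-axis; with |RD| = 13.7, D = (-11.185, -14.882). ∠RDA = 146.5° gives DA at 170.90° from the x-axis; with |DA| = 11.0, A = (-22.046, -13.142). Then |VA| = |A − V| = 15.619.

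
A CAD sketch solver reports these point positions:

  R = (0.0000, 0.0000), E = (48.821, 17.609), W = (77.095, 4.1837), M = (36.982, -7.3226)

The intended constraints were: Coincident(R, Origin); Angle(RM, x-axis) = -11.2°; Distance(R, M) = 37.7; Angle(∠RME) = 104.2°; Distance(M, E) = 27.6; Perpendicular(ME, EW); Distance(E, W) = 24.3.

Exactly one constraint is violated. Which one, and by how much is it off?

Distance(E, W) = 24.3 — off by 7.00.

R = (0.00, 0.00) ✓; RM at -11.20° ✓; |RM| = 37.70 ✓; ∠RME = 104.2° ✓; |ME| = 27.60 ✓; ∠(ME, EW) = 90.00° ✓; |EW| = 31.30 ✗.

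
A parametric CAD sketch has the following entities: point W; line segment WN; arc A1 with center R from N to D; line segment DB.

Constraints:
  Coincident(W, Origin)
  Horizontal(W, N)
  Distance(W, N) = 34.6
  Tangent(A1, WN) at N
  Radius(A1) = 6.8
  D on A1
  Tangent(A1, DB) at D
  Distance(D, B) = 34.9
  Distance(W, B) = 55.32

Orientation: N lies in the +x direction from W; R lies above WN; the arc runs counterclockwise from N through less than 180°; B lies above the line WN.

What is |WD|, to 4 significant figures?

42.06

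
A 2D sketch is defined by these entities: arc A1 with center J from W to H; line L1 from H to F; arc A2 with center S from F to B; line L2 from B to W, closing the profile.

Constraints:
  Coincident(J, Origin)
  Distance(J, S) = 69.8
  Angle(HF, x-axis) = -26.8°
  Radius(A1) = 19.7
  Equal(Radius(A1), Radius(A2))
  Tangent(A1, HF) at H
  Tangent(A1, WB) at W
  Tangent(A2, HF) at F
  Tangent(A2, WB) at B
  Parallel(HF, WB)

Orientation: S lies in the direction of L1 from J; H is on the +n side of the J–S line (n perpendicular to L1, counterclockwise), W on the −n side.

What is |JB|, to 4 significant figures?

72.53

Tangency of A1 to both parallel lines with radius 19.7 puts H and W at J ± 19.7·n: H = (8.882, 17.58), W = (-8.882, -17.58). Equal radii place F and B the same way about S: F = S + 19.7·n = (71.18, -13.89), B = S − 19.7·n = (53.42, -49.06). Then |JB| = |B − J| = 72.53.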